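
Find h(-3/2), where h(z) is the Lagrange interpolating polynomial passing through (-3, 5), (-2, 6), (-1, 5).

Evaluate each Lagrange basis at z = -3/2:
L_0(-3/2) = (1/2)·(-1/2)/[(-1)·(-2)] = -1/8
L_1(-3/2) = (3/2)·(-1/2)/[(1)·(-1)] = 3/4
L_2(-3/2) = (3/2)·(1/2)/[(2)·(1)] = 3/8
Sum: 5·(-1/8) + 6·(3/4) + 5·(3/8) = 23/4

23/4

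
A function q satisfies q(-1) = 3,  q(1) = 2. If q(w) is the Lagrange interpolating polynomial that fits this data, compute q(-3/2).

L_0(-3/2) = (-5/2)/[(-2)] = 5/4
L_1(-3/2) = (-1/2)/[(2)] = -1/4
Sum: 3·(5/4) + 2·(-1/4) = 13/4

13/4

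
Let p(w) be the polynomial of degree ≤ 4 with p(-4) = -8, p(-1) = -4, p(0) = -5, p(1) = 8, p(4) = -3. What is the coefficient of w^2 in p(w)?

239/32

Build the Lagrange basis polynomials:
L_0(w) = (w + 1)w(w - 1)(w - 4) / [480] = (1/480)w^4 - (1/120)w^3 - (1/480)w^2 + (1/120)w
L_1(w) = (w + 4)w(w - 1)(w - 4) / [-30] = -(1/30)w^4 + (1/30)w^3 + (8/15)w^2 - (8/15)w
L_2(w) = (w + 4)(w + 1)(w - 1)(w - 4) / [16] = (1/16)w^4 - (17/16)w^2 + 1
L_3(w) = (w + 4)(w + 1)w(w - 4) / [-30] = -(1/30)w^4 - (1/30)w^3 + (8/15)w^2 + (8/15)w
L_4(w) = (w + 4)(w + 1)w(w - 1) / [480] = (1/480)w^4 + (1/120)w^3 - (1/480)w^2 - (1/120)w
p(w) = (-8)·L_0 + (-4)·L_1 + (-5)·L_2 + 8·L_3 + (-3)·L_4
Only the coefficient of w^2 is needed; take it from each L_i and combine:
(-8)·(-1/480) + (-4)·(8/15) + (-5)·(-17/16) + 8·(8/15) + (-3)·(-1/480) = 239/32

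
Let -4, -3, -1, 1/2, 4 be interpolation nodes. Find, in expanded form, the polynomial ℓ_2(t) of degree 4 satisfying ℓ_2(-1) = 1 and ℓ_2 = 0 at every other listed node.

ℓ_2(t) = (1/45)t^4 + (1/18)t^3 - (7/18)t^2 - (8/9)t + 8/15

ℓ_2(t) = (t + 4)(t + 3)(t - 1/2)(t - 4) / [(3)·(2)·(-3/2)·(-5)]
       = (t^4 + (5/2)t^3 - (35/2)t^2 - 40t + 24) / (45)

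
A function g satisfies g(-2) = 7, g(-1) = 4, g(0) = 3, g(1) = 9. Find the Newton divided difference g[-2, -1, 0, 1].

5/6

g[-2,-1] = (4 - 7) / (-1 - (-2)) = -3
g[-1,0] = (3 - 4) / (0 - (-1)) = -1
g[0,1] = (9 - 3) / (1 - 0) = 6
g[-2,-1,0] = (-1 - (-3)) / (0 - (-2)) = 1
g[-1,0,1] = (6 - (-1)) / (1 - (-1)) = 7/2
g[-2,-1,0,1] = (7/2 - 1) / (1 - (-2)) = 5/6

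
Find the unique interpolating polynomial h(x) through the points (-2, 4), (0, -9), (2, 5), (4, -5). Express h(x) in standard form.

h(x) = -(17/16)x^3 + (27/8)x^2 + (9/2)x - 9

Build the Lagrange basis polynomials:
L_0(x) = x(x - 2)(x - 4) / [-48] = -(1/48)x^3 + (1/8)x^2 - (1/6)x
L_1(x) = (x + 2)(x - 2)(x - 4) / [16] = (1/16)x^3 - (1/4)x^2 - (1/4)x + 1
L_2(x) = (x + 2)x(x - 4) / [-16] = -(1/16)x^3 + (1/8)x^2 + (1/2)x
L_3(x) = (x + 2)x(x - 2) / [48] = (1/48)x^3 - (1/12)x
h(x) = 4·L_0 + (-9)·L_1 + 5·L_2 + (-5)·L_3
  4·L_0(x) = -(1/12)x^3 + (1/2)x^2 - (2/3)x
  (-9)·L_1(x) = -(9/16)x^3 + (9/4)x^2 + (9/4)x - 9
  5·L_2(x) = -(5/16)x^3 + (5/8)x^2 + (5/2)x
  (-5)·L_3(x) = -(5/48)x^3 + (5/12)x
Adding term by term: -(17/16)x^3 + (27/8)x^2 + (9/2)x - 9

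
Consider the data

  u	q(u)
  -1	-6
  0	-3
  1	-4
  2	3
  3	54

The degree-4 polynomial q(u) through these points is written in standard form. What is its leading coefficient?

The leading coefficient equals the top divided difference q[-1,0,1,2,3].
q[-1,0] = (-3 - (-6)) / (0 - (-1)) = 3
q[0,1] = (-4 - (-3)) / (1 - 0) = -1
q[1,2] = (3 - (-4)) / (2 - 1) = 7
q[2,3] = (54 - 3) / (3 - 2) = 51
q[-1,0,1] = (-1 - 3) / (1 - (-1)) = -2
q[0,1,2] = (7 - (-1)) / (2 - 0) = 4
q[1,2,3] = (51 - 7) / (3 - 1) = 22
q[-1,0,1,2] = (4 - (-2)) / (2 - (-1)) = 2
q[0,1,2,3] = (22 - 4) / (3 - 0) = 6
q[-1,0,1,2,3] = (6 - 2) / (3 - (-1)) = 1

1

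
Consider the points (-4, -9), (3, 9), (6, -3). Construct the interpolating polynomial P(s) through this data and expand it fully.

Build the Lagrange basis polynomials:
L_0(s) = (s - 3)(s - 6) / [70] = (1/70)s^2 - (9/70)s + 9/35
L_1(s) = (s + 4)(s - 6) / [-21] = -(1/21)s^2 + (2/21)s + 8/7
L_2(s) = (s + 4)(s - 3) / [30] = (1/30)s^2 + (1/30)s - 2/5
P(s) = (-9)·L_0 + 9·L_1 + (-3)·L_2
  (-9)·L_0(s) = -(9/70)s^2 + (81/70)s - 81/35
  9·L_1(s) = -(3/7)s^2 + (6/7)s + 72/7
  (-3)·L_2(s) = -(1/10)s^2 - (1/10)s + 6/5
Adding term by term: -(23/35)s^2 + (67/35)s + 321/35

P(s) = -(23/35)s^2 + (67/35)s + 321/35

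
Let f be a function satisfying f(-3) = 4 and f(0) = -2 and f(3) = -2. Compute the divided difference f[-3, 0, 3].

1/3

f[-3,0] = (-2 - 4) / (0 - (-3)) = -2
f[0,3] = (-2 - (-2)) / (3 - 0) = 0
f[-3,0,3] = (0 - (-2)) / (3 - (-3)) = 1/3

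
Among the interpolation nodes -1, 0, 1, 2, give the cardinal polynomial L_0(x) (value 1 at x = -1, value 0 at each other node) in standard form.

L_0(x) = x(x - 1)(x - 2) / [(-1)·(-2)·(-3)]
       = (x^3 - 3x^2 + 2x) / (-6)

L_0(x) = -(1/6)x^3 + (1/2)x^2 - (1/3)x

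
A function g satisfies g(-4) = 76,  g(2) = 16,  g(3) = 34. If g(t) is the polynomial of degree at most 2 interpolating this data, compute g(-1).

Evaluate each Lagrange basis at t = -1:
L_0(-1) = (-3)·(-4)/[(-6)·(-7)] = 2/7
L_1(-1) = (3)·(-4)/[(6)·(-1)] = 2
L_2(-1) = (3)·(-3)/[(7)·(1)] = -9/7
Sum: 76·(2/7) + 16·(2) + 34·(-9/7) = 10

10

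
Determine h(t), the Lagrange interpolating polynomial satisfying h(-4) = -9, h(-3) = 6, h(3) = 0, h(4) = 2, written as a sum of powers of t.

Build the Lagrange basis polynomials:
L_0(t) = (t + 3)(t - 3)(t - 4) / [-56] = -(1/56)t^3 + (1/14)t^2 + (9/56)t - 9/14
L_1(t) = (t + 4)(t - 3)(t - 4) / [42] = (1/42)t^3 - (1/14)t^2 - (8/21)t + 8/7
L_2(t) = (t + 4)(t + 3)(t - 4) / [-42] = -(1/42)t^3 - (1/14)t^2 + (8/21)t + 8/7
L_3(t) = (t + 4)(t + 3)(t - 3) / [56] = (1/56)t^3 + (1/14)t^2 - (9/56)t - 9/14
h(t) = (-9)·L_0 + 6·L_1 + 0·L_2 + 2·L_3
  (-9)·L_0(t) = (9/56)t^3 - (9/14)t^2 - (81/56)t + 81/14
  6·L_1(t) = (1/7)t^3 - (3/7)t^2 - (16/7)t + 48/7
  0·L_2(t) = 0
  2·L_3(t) = (1/28)t^3 + (1/7)t^2 - (9/28)t - 9/7
Adding term by term: (19/56)t^3 - (13/14)t^2 - (227/56)t + 159/14

h(t) = (19/56)t^3 - (13/14)t^2 - (227/56)t + 159/14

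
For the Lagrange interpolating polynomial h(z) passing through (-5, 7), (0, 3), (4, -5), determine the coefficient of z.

-22/15

L_0(z) = z(z - 4) / [45] = (1/45)z^2 - (4/45)z
L_1(z) = (z + 5)(z - 4) / [-20] = -(1/20)z^2 - (1/20)z + 1
L_2(z) = (z + 5)z / [36] = (1/36)z^2 + (5/36)z
h(z) = 7·L_0 + 3·L_1 + (-5)·L_2
Only the coefficient of z is needed; take it from each L_i and combine:
7·(-4/45) + 3·(-1/20) + (-5)·(5/36) = -22/15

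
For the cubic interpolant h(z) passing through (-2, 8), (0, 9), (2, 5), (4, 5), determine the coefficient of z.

-3/2

L_0(z) = z(z - 2)(z - 4) / [-48] = -(1/48)z^3 + (1/8)z^2 - (1/6)z
L_1(z) = (z + 2)(z - 2)(z - 4) / [16] = (1/16)z^3 - (1/4)z^2 - (1/4)z + 1
L_2(z) = (z + 2)z(z - 4) / [-16] = -(1/16)z^3 + (1/8)z^2 + (1/2)z
L_3(z) = (z + 2)z(z - 2) / [48] = (1/48)z^3 - (1/12)z
h(z) = 8·L_0 + 9·L_1 + 5·L_2 + 5·L_3
Only the coefficient of z is needed; take it from each L_i and combine:
8·(-1/6) + 9·(-1/4) + 5·(1/2) + 5·(-1/12) = -3/2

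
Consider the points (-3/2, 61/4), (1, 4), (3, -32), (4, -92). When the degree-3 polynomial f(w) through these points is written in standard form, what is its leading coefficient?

-2

The leading coefficient equals the top divided difference f[-3/2,1,3,4].
f[-3/2,1] = (4 - 61/4) / (1 - (-3/2)) = -9/2
f[1,3] = (-32 - 4) / (3 - 1) = -18
f[3,4] = (-92 - (-32)) / (4 - 3) = -60
f[-3/2,1,3] = (-18 - (-9/2)) / (3 - (-3/2)) = -3
f[1,3,4] = (-60 - (-18)) / (4 - 1) = -14
f[-3/2,1,3,4] = (-14 - (-3)) / (4 - (-3/2)) = -2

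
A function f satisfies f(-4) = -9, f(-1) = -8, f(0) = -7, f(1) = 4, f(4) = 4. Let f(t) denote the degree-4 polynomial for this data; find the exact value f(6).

-1989/8

Using Newton's divided-difference form:
f[-4,-1] = (-8 - (-9)) / (-1 - (-4)) = 1/3
f[-1,0] = (-7 - (-8)) / (0 - (-1)) = 1
f[0,1] = (4 - (-7)) / (1 - 0) = 11
f[1,4] = (4 - 4) / (4 - 1) = 0
f[-4,-1,0] = (1 - 1/3) / (0 - (-4)) = 1/6
f[-1,0,1] = (11 - 1) / (1 - (-1)) = 5
f[0,1,4] = (0 - 11) / (4 - 0) = -11/4
f[-4,-1,0,1] = (5 - 1/6) / (1 - (-4)) = 29/30
f[-1,0,1,4] = (-11/4 - 5) / (4 - (-1)) = -31/20
f[-4,-1,0,1,4] = (-31/20 - 29/30) / (4 - (-4)) = -151/480
f(6) = -9 + (1/3)·(10) + (1/6)·(10)·(7) + (29/30)·(10)·(7)·(6) + (-151/480)·(10)·(7)·(6)·(5) = -1989/8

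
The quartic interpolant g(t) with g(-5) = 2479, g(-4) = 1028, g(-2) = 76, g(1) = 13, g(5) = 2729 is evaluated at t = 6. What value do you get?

Using Newton's divided-difference form:
g[-5,-4] = (1028 - 2479) / (-4 - (-5)) = -1451
g[-4,-2] = (76 - 1028) / (-2 - (-4)) = -476
g[-2,1] = (13 - 76) / (1 - (-2)) = -21
g[1,5] = (2729 - 13) / (5 - 1) = 679
g[-5,-4,-2] = (-476 - (-1451)) / (-2 - (-5)) = 325
g[-4,-2,1] = (-21 - (-476)) / (1 - (-4)) = 91
g[-2,1,5] = (679 - (-21)) / (5 - (-2)) = 100
g[-5,-4,-2,1] = (91 - 325) / (1 - (-5)) = -39
g[-4,-2,1,5] = (100 - 91) / (5 - (-4)) = 1
g[-5,-4,-2,1,5] = (1 - (-39)) / (5 - (-5)) = 4
g(6) = 2479 + (-1451)·(11) + 325·(11)·(10) + (-39)·(11)·(10)·(8) + 4·(11)·(10)·(8)·(5) = 5548

5548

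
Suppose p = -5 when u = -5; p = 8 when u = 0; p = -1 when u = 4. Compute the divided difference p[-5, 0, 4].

-97/180

p[-5,0] = (8 - (-5)) / (0 - (-5)) = 13/5
p[0,4] = (-1 - 8) / (4 - 0) = -9/4
p[-5,0,4] = (-9/4 - 13/5) / (4 - (-5)) = -97/180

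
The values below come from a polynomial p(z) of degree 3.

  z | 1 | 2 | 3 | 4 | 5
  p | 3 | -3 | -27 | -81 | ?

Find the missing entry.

The 4 known values determine p uniquely (degree ≤ 3).
Evaluate each Lagrange basis at z = 5:
L_0(5) = (3)·(2)·(1)/[(-1)·(-2)·(-3)] = -1
L_1(5) = (4)·(2)·(1)/[(1)·(-1)·(-2)] = 4
L_2(5) = (4)·(3)·(1)/[(2)·(1)·(-1)] = -6
L_3(5) = (4)·(3)·(2)/[(3)·(2)·(1)] = 4
Sum: 3·(-1) + (-3)·(4) + (-27)·(-6) + (-81)·(4) = -177

-177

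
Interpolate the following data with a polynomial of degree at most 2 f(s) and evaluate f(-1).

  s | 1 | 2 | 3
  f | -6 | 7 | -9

Using Newton's divided-difference form:
f[1,2] = (7 - (-6)) / (2 - 1) = 13
f[2,3] = (-9 - 7) / (3 - 2) = -16
f[1,2,3] = (-16 - 13) / (3 - 1) = -29/2
f(-1) = -6 + 13·(-2) + (-29/2)·(-2)·(-3) = -119

-119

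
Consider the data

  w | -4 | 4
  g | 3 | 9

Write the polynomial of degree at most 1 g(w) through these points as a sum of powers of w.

Build the Lagrange basis polynomials:
L_0(w) = (w - 4) / [-8] = -(1/8)w + 1/2
L_1(w) = (w + 4) / [8] = (1/8)w + 1/2
g(w) = 3·L_0 + 9·L_1
  3·L_0(w) = -(3/8)w + 3/2
  9·L_1(w) = (9/8)w + 9/2
Adding term by term: (3/4)w + 6

g(w) = (3/4)w + 6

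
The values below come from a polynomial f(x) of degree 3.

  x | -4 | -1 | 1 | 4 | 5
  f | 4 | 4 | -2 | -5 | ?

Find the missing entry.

The 4 known values determine f uniquely (degree ≤ 3).
Evaluate each Lagrange basis at x = 5:
L_0(5) = (6)·(4)·(1)/[(-3)·(-5)·(-8)] = -1/5
L_1(5) = (9)·(4)·(1)/[(3)·(-2)·(-5)] = 6/5
L_2(5) = (9)·(6)·(1)/[(5)·(2)·(-3)] = -9/5
L_3(5) = (9)·(6)·(4)/[(8)·(5)·(3)] = 9/5
Sum: 4·(-1/5) + 4·(6/5) + (-2)·(-9/5) + (-5)·(9/5) = -7/5

-7/5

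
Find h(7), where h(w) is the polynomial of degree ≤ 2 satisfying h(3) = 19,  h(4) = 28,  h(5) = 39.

67

L_0(7) = (3)·(2)/[(-1)·(-2)] = 3
L_1(7) = (4)·(2)/[(1)·(-1)] = -8
L_2(7) = (4)·(3)/[(2)·(1)] = 6
Sum: 19·(3) + 28·(-8) + 39·(6) = 67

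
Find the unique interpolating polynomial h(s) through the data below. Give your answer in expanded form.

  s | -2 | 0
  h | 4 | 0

h(s) = -2s

L_0(s) = s / [-2] = -(1/2)s
L_1(s) = (s + 2) / [2] = (1/2)s + 1
h(s) = 4·L_0 + 0·L_1
  4·L_0(s) = -2s
  0·L_1(s) = 0
Adding term by term: -2s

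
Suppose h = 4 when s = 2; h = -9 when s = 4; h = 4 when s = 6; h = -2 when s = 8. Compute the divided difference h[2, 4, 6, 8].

h[2,4] = (-9 - 4) / (4 - 2) = -13/2
h[4,6] = (4 - (-9)) / (6 - 4) = 13/2
h[6,8] = (-2 - 4) / (8 - 6) = -3
h[2,4,6] = (13/2 - (-13/2)) / (6 - 2) = 13/4
h[4,6,8] = (-3 - 13/2) / (8 - 4) = -19/8
h[2,4,6,8] = (-19/8 - 13/4) / (8 - 2) = -15/16

-15/16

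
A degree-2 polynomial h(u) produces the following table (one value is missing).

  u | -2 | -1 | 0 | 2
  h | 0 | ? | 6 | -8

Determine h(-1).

11/2

The 3 known values determine h uniquely (degree ≤ 2).
Evaluate each Lagrange basis at u = -1:
L_0(-1) = (-1)·(-3)/[(-2)·(-4)] = 3/8
L_1(-1) = (1)·(-3)/[(2)·(-2)] = 3/4
L_2(-1) = (1)·(-1)/[(4)·(2)] = -1/8
Sum: 0 + 6·(3/4) + (-8)·(-1/8) = 11/2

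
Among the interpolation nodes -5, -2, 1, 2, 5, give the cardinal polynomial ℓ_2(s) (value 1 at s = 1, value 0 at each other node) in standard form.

ℓ_2(s) = (s + 5)(s + 2)(s - 2)(s - 5) / [(6)·(3)·(-1)·(-4)]
       = (s^4 - 29s^2 + 100) / (72)

ℓ_2(s) = (1/72)s^4 - (29/72)s^2 + 25/18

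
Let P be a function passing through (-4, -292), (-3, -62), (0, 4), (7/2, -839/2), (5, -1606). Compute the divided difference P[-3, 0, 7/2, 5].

P[-3,0] = (4 - (-62)) / (0 - (-3)) = 22
P[0,7/2] = (-839/2 - 4) / (7/2 - 0) = -121
P[7/2,5] = (-1606 - (-839/2)) / (5 - 7/2) = -791
P[-3,0,7/2] = (-121 - 22) / (7/2 - (-3)) = -22
P[0,7/2,5] = (-791 - (-121)) / (5 - 0) = -134
P[-3,0,7/2,5] = (-134 - (-22)) / (5 - (-3)) = -14

-14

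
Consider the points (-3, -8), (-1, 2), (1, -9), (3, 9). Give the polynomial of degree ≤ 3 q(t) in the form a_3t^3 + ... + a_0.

Build the Lagrange basis polynomials:
L_0(t) = (t + 1)(t - 1)(t - 3) / [-48] = -(1/48)t^3 + (1/16)t^2 + (1/48)t - 1/16
L_1(t) = (t + 3)(t - 1)(t - 3) / [16] = (1/16)t^3 - (1/16)t^2 - (9/16)t + 9/16
L_2(t) = (t + 3)(t + 1)(t - 3) / [-16] = -(1/16)t^3 - (1/16)t^2 + (9/16)t + 9/16
L_3(t) = (t + 3)(t + 1)(t - 1) / [48] = (1/48)t^3 + (1/16)t^2 - (1/48)t - 1/16
q(t) = (-8)·L_0 + 2·L_1 + (-9)·L_2 + 9·L_3
  (-8)·L_0(t) = (1/6)t^3 - (1/2)t^2 - (1/6)t + 1/2
  2·L_1(t) = (1/8)t^3 - (1/8)t^2 - (9/8)t + 9/8
  (-9)·L_2(t) = (9/16)t^3 + (9/16)t^2 - (81/16)t - 81/16
  9·L_3(t) = (3/16)t^3 + (9/16)t^2 - (3/16)t - 9/16
Adding term by term: (25/24)t^3 + (1/2)t^2 - (157/24)t - 4

q(t) = (25/24)t^3 + (1/2)t^2 - (157/24)t - 4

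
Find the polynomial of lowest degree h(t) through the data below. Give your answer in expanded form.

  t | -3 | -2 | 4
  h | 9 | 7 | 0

h(t) = (5/42)t^2 - (59/42)t + 26/7

Build the Lagrange basis polynomials:
L_0(t) = (t + 2)(t - 4) / [7] = (1/7)t^2 - (2/7)t - 8/7
L_1(t) = (t + 3)(t - 4) / [-6] = -(1/6)t^2 + (1/6)t + 2
L_2(t) = (t + 3)(t + 2) / [42] = (1/42)t^2 + (5/42)t + 1/7
h(t) = 9·L_0 + 7·L_1 + 0·L_2
  9·L_0(t) = (9/7)t^2 - (18/7)t - 72/7
  7·L_1(t) = -(7/6)t^2 + (7/6)t + 14
  0·L_2(t) = 0
Adding term by term: (5/42)t^2 - (59/42)t + 26/7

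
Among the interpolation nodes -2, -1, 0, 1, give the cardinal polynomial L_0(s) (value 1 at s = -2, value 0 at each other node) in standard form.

L_0(s) = -(1/6)s^3 + (1/6)s

L_0(s) = (s + 1)s(s - 1) / [(-1)·(-2)·(-3)]
       = (s^3 - s) / (-6)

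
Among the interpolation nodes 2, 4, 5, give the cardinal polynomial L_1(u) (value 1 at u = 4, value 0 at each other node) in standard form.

L_1(u) = -(1/2)u^2 + (7/2)u - 5

L_1(u) = (u - 2)(u - 5) / [(2)·(-1)]
       = (u^2 - 7u + 10) / (-2)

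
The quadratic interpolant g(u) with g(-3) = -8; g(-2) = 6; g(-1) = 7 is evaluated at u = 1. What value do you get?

Evaluate each Lagrange basis at u = 1:
L_0(1) = (3)·(2)/[(-1)·(-2)] = 3
L_1(1) = (4)·(2)/[(1)·(-1)] = -8
L_2(1) = (4)·(3)/[(2)·(1)] = 6
Sum: (-8)·(3) + 6·(-8) + 7·(6) = -30

-30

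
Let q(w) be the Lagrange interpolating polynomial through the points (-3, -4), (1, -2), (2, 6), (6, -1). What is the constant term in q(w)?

L_0(w) = (w - 1)(w - 2)(w - 6) / [-180] = -(1/180)w^3 + (1/20)w^2 - (1/9)w + 1/15
L_1(w) = (w + 3)(w - 2)(w - 6) / [20] = (1/20)w^3 - (1/4)w^2 - (3/5)w + 9/5
L_2(w) = (w + 3)(w - 1)(w - 6) / [-20] = -(1/20)w^3 + (1/5)w^2 + (3/4)w - 9/10
L_3(w) = (w + 3)(w - 1)(w - 2) / [180] = (1/180)w^3 - (7/180)w + 1/30
q(w) = (-4)·L_0 + (-2)·L_1 + 6·L_2 + (-1)·L_3
Only the constant term is needed; take it from each L_i and combine:
(-4)·(1/15) + (-2)·(9/5) + 6·(-9/10) + (-1)·(1/30) = -93/10

-93/10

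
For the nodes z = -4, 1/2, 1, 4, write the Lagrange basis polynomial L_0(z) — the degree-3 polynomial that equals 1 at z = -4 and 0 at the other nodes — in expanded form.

L_0(z) = (z - 1/2)(z - 1)(z - 4) / [(-9/2)·(-5)·(-8)]
       = (z^3 - (11/2)z^2 + (13/2)z - 2) / (-180)

L_0(z) = -(1/180)z^3 + (11/360)z^2 - (13/360)z + 1/90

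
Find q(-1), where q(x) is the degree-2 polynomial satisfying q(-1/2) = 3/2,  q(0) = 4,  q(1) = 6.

Evaluate each Lagrange basis at x = -1:
L_0(-1) = (-1)·(-2)/[(-1/2)·(-3/2)] = 8/3
L_1(-1) = (-1/2)·(-2)/[(1/2)·(-1)] = -2
L_2(-1) = (-1/2)·(-1)/[(3/2)·(1)] = 1/3
Sum: 3/2·(8/3) + 4·(-2) + 6·(1/3) = -2

-2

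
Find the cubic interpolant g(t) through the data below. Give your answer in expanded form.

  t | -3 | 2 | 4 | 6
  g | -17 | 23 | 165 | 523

g(t) = 2t^3 + 3t^2 - 3t + 1

Build the Lagrange basis polynomials:
L_0(t) = (t - 2)(t - 4)(t - 6) / [-315] = -(1/315)t^3 + (4/105)t^2 - (44/315)t + 16/105
L_1(t) = (t + 3)(t - 4)(t - 6) / [40] = (1/40)t^3 - (7/40)t^2 - (3/20)t + 9/5
L_2(t) = (t + 3)(t - 2)(t - 6) / [-28] = -(1/28)t^3 + (5/28)t^2 + (3/7)t - 9/7
L_3(t) = (t + 3)(t - 2)(t - 4) / [72] = (1/72)t^3 - (1/24)t^2 - (5/36)t + 1/3
g(t) = (-17)·L_0 + 23·L_1 + 165·L_2 + 523·L_3
  (-17)·L_0(t) = (17/315)t^3 - (68/105)t^2 + (748/315)t - 272/105
  23·L_1(t) = (23/40)t^3 - (161/40)t^2 - (69/20)t + 207/5
  165·L_2(t) = -(165/28)t^3 + (825/28)t^2 + (495/7)t - 1485/7
  523·L_3(t) = (523/72)t^3 - (523/24)t^2 - (2615/36)t + 523/3
Adding term by term: 2t^3 + 3t^2 - 3t + 1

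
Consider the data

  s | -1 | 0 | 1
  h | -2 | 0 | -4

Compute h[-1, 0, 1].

-3

h[-1,0] = (0 - (-2)) / (0 - (-1)) = 2
h[0,1] = (-4 - 0) / (1 - 0) = -4
h[-1,0,1] = (-4 - 2) / (1 - (-1)) = -3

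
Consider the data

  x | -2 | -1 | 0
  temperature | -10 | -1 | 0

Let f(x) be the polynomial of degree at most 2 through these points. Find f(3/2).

-27/2

L_0(3/2) = (5/2)·(3/2)/[(-1)·(-2)] = 15/8
L_1(3/2) = (7/2)·(3/2)/[(1)·(-1)] = -21/4
L_2(3/2) = (7/2)·(5/2)/[(2)·(1)] = 35/8
Sum: (-10)·(15/8) + (-1)·(-21/4) + 0 = -27/2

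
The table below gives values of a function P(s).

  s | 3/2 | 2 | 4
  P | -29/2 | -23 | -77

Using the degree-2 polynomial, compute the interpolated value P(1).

Evaluate each Lagrange basis at s = 1:
L_0(1) = (-1)·(-3)/[(-1/2)·(-5/2)] = 12/5
L_1(1) = (-1/2)·(-3)/[(1/2)·(-2)] = -3/2
L_2(1) = (-1/2)·(-1)/[(5/2)·(2)] = 1/10
Sum: (-29/2)·(12/5) + (-23)·(-3/2) + (-77)·(1/10) = -8

-8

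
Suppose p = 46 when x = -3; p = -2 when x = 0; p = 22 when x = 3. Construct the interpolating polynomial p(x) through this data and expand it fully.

Newton's divided differences:
p[-3,0] = (-2 - 46) / (0 - (-3)) = -16
p[0,3] = (22 - (-2)) / (3 - 0) = 8
p[-3,0,3] = (8 - (-16)) / (3 - (-3)) = 4
p(x) = 46 + (-16)·(x + 3) + 4·(x + 3)x
Expanding: p(x) = 4x^2 - 4x - 2

p(x) = 4x^2 - 4x - 2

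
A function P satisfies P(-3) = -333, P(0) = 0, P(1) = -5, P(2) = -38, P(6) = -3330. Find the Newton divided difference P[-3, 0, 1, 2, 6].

P[-3,0] = (0 - (-333)) / (0 - (-3)) = 111
P[0,1] = (-5 - 0) / (1 - 0) = -5
P[1,2] = (-38 - (-5)) / (2 - 1) = -33
P[2,6] = (-3330 - (-38)) / (6 - 2) = -823
P[-3,0,1] = (-5 - 111) / (1 - (-3)) = -29
P[0,1,2] = (-33 - (-5)) / (2 - 0) = -14
P[1,2,6] = (-823 - (-33)) / (6 - 1) = -158
P[-3,0,1,2] = (-14 - (-29)) / (2 - (-3)) = 3
P[0,1,2,6] = (-158 - (-14)) / (6 - 0) = -24
P[-3,0,1,2,6] = (-24 - 3) / (6 - (-3)) = -3

-3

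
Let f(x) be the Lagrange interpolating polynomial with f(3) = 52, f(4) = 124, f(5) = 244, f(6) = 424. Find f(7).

Evaluate each Lagrange basis at x = 7:
L_0(7) = (3)·(2)·(1)/[(-1)·(-2)·(-3)] = -1
L_1(7) = (4)·(2)·(1)/[(1)·(-1)·(-2)] = 4
L_2(7) = (4)·(3)·(1)/[(2)·(1)·(-1)] = -6
L_3(7) = (4)·(3)·(2)/[(3)·(2)·(1)] = 4
Sum: 52·(-1) + 124·(4) + 244·(-6) + 424·(4) = 676

676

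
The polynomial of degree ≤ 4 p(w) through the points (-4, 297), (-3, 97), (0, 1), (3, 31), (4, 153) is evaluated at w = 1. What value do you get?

-3

L_0(1) = (4)·(1)·(-2)·(-3)/[(-1)·(-4)·(-7)·(-8)] = 3/28
L_1(1) = (5)·(1)·(-2)·(-3)/[(1)·(-3)·(-6)·(-7)] = -5/21
L_2(1) = (5)·(4)·(-2)·(-3)/[(4)·(3)·(-3)·(-4)] = 5/6
L_3(1) = (5)·(4)·(1)·(-3)/[(7)·(6)·(3)·(-1)] = 10/21
L_4(1) = (5)·(4)·(1)·(-2)/[(8)·(7)·(4)·(1)] = -5/28
Sum: 297·(3/28) + 97·(-5/21) + 1·(5/6) + 31·(10/21) + 153·(-5/28) = -3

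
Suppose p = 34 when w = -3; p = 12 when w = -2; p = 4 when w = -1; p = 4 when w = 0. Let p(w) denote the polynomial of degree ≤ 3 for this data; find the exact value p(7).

Evaluate each Lagrange basis at w = 7:
L_0(7) = (9)·(8)·(7)/[(-1)·(-2)·(-3)] = -84
L_1(7) = (10)·(8)·(7)/[(1)·(-1)·(-2)] = 280
L_2(7) = (10)·(9)·(7)/[(2)·(1)·(-1)] = -315
L_3(7) = (10)·(9)·(8)/[(3)·(2)·(1)] = 120
Sum: 34·(-84) + 12·(280) + 4·(-315) + 4·(120) = -276

-276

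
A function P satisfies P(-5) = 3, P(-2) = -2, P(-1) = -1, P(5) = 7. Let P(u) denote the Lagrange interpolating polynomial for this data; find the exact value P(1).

97/35

L_0(1) = (3)·(2)·(-4)/[(-3)·(-4)·(-10)] = 1/5
L_1(1) = (6)·(2)·(-4)/[(3)·(-1)·(-7)] = -16/7
L_2(1) = (6)·(3)·(-4)/[(4)·(1)·(-6)] = 3
L_3(1) = (6)·(3)·(2)/[(10)·(7)·(6)] = 3/35
Sum: 3·(1/5) + (-2)·(-16/7) + (-1)·(3) + 7·(3/35) = 97/35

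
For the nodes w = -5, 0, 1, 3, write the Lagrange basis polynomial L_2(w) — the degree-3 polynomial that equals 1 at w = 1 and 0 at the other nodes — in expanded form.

L_2(w) = (w + 5)w(w - 3) / [(6)·(1)·(-2)]
       = (w^3 + 2w^2 - 15w) / (-12)

L_2(w) = -(1/12)w^3 - (1/6)w^2 + (5/4)w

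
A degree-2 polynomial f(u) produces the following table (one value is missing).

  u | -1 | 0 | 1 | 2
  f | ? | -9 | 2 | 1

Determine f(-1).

-32

The 3 known values determine f uniquely (degree ≤ 2).
Evaluate each Lagrange basis at u = -1:
L_0(-1) = (-2)·(-3)/[(-1)·(-2)] = 3
L_1(-1) = (-1)·(-3)/[(1)·(-1)] = -3
L_2(-1) = (-1)·(-2)/[(2)·(1)] = 1
Sum: (-9)·(3) + 2·(-3) + 1·(1) = -32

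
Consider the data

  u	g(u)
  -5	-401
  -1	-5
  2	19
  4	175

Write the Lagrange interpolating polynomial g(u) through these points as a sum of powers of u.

Build the Lagrange basis polynomials:
L_0(u) = (u + 1)(u - 2)(u - 4) / [-252] = -(1/252)u^3 + (5/252)u^2 - (1/126)u - 2/63
L_1(u) = (u + 5)(u - 2)(u - 4) / [60] = (1/60)u^3 - (1/60)u^2 - (11/30)u + 2/3
L_2(u) = (u + 5)(u + 1)(u - 4) / [-42] = -(1/42)u^3 - (1/21)u^2 + (19/42)u + 10/21
L_3(u) = (u + 5)(u + 1)(u - 2) / [90] = (1/90)u^3 + (2/45)u^2 - (7/90)u - 1/9
g(u) = (-401)·L_0 + (-5)·L_1 + 19·L_2 + 175·L_3
  (-401)·L_0(u) = (401/252)u^3 - (2005/252)u^2 + (401/126)u + 802/63
  (-5)·L_1(u) = -(1/12)u^3 + (1/12)u^2 + (11/6)u - 10/3
  19·L_2(u) = -(19/42)u^3 - (19/21)u^2 + (361/42)u + 190/21
  175·L_3(u) = (35/18)u^3 + (70/9)u^2 - (245/18)u - 175/9
Adding term by term: 3u^3 - u^2 - 1

g(u) = 3u^3 - u^2 - 1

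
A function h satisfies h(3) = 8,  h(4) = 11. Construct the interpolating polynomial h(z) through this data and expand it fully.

Build the Lagrange basis polynomials:
L_0(z) = (z - 4) / [-1] = -z + 4
L_1(z) = (z - 3) / [1] = z - 3
h(z) = 8·L_0 + 11·L_1
  8·L_0(z) = -8z + 32
  11·L_1(z) = 11z - 33
Adding term by term: 3z - 1

h(z) = 3z - 1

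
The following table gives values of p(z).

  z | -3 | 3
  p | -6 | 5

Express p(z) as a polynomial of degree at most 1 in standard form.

Build the Lagrange basis polynomials:
L_0(z) = (z - 3) / [-6] = -(1/6)z + 1/2
L_1(z) = (z + 3) / [6] = (1/6)z + 1/2
p(z) = (-6)·L_0 + 5·L_1
  (-6)·L_0(z) = z - 3
  5·L_1(z) = (5/6)z + 5/2
Adding term by term: (11/6)z - 1/2

p(z) = (11/6)z - 1/2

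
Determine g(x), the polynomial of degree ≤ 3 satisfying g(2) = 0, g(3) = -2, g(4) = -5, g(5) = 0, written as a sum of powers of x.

Build the Lagrange basis polynomials:
L_0(x) = (x - 3)(x - 4)(x - 5) / [-6] = -(1/6)x^3 + 2x^2 - (47/6)x + 10
L_1(x) = (x - 2)(x - 4)(x - 5) / [2] = (1/2)x^3 - (11/2)x^2 + 19x - 20
L_2(x) = (x - 2)(x - 3)(x - 5) / [-2] = -(1/2)x^3 + 5x^2 - (31/2)x + 15
L_3(x) = (x - 2)(x - 3)(x - 4) / [6] = (1/6)x^3 - (3/2)x^2 + (13/3)x - 4
g(x) = 0·L_0 + (-2)·L_1 + (-5)·L_2 + 0·L_3
  0·L_0(x) = 0
  (-2)·L_1(x) = -x^3 + 11x^2 - 38x + 40
  (-5)·L_2(x) = (5/2)x^3 - 25x^2 + (155/2)x - 75
  0·L_3(x) = 0
Adding term by term: (3/2)x^3 - 14x^2 + (79/2)x - 35

g(x) = (3/2)x^3 - 14x^2 + (79/2)x - 35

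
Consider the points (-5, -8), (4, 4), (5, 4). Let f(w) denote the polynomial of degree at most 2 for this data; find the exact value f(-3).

Using Newton's divided-difference form:
f[-5,4] = (4 - (-8)) / (4 - (-5)) = 4/3
f[4,5] = (4 - 4) / (5 - 4) = 0
f[-5,4,5] = (0 - 4/3) / (5 - (-5)) = -2/15
f(-3) = -8 + (4/3)·(2) + (-2/15)·(2)·(-7) = -52/15

-52/15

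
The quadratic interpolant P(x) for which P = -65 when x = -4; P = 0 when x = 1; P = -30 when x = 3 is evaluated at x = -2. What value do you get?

Evaluate each Lagrange basis at x = -2:
L_0(-2) = (-3)·(-5)/[(-5)·(-7)] = 3/7
L_1(-2) = (2)·(-5)/[(5)·(-2)] = 1
L_2(-2) = (2)·(-3)/[(7)·(2)] = -3/7
Sum: (-65)·(3/7) + 0 + (-30)·(-3/7) = -15

-15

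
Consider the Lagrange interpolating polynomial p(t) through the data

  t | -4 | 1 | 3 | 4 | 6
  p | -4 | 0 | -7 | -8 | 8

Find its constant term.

458/175

Build the Lagrange basis polynomials:
L_0(t) = (t - 1)(t - 3)(t - 4)(t - 6) / [2800] = (1/2800)t^4 - (1/200)t^3 + (67/2800)t^2 - (9/200)t + 9/350
L_1(t) = (t + 4)(t - 3)(t - 4)(t - 6) / [-150] = -(1/150)t^4 + (3/50)t^3 - (1/75)t^2 - (24/25)t + 48/25
L_2(t) = (t + 4)(t - 1)(t - 4)(t - 6) / [42] = (1/42)t^4 - (1/6)t^3 - (5/21)t^2 + (8/3)t - 16/7
L_3(t) = (t + 4)(t - 1)(t - 3)(t - 6) / [-48] = -(1/48)t^4 + (1/8)t^3 + (13/48)t^2 - (15/8)t + 3/2
L_4(t) = (t + 4)(t - 1)(t - 3)(t - 4) / [300] = (1/300)t^4 - (1/75)t^3 - (13/300)t^2 + (16/75)t - 4/25
p(t) = (-4)·L_0 + 0·L_1 + (-7)·L_2 + (-8)·L_3 + 8·L_4
Only the constant term is needed; take it from each L_i and combine:
(-4)·(9/350) + 0·(48/25) + (-7)·(-16/7) + (-8)·(3/2) + 8·(-4/25) = 458/175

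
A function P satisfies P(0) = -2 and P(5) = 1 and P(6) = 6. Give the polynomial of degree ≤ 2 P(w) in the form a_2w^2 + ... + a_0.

Build the Lagrange basis polynomials:
L_0(w) = (w - 5)(w - 6) / [30] = (1/30)w^2 - (11/30)w + 1
L_1(w) = w(w - 6) / [-5] = -(1/5)w^2 + (6/5)w
L_2(w) = w(w - 5) / [6] = (1/6)w^2 - (5/6)w
P(w) = (-2)·L_0 + 1·L_1 + 6·L_2
  (-2)·L_0(w) = -(1/15)w^2 + (11/15)w - 2
  1·L_1(w) = -(1/5)w^2 + (6/5)w
  6·L_2(w) = w^2 - 5w
Adding term by term: (11/15)w^2 - (46/15)w - 2

P(w) = (11/15)w^2 - (46/15)w - 2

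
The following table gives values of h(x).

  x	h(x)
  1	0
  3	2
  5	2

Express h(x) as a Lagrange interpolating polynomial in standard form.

Build the Lagrange basis polynomials:
L_0(x) = (x - 3)(x - 5) / [8] = (1/8)x^2 - x + 15/8
L_1(x) = (x - 1)(x - 5) / [-4] = -(1/4)x^2 + (3/2)x - 5/4
L_2(x) = (x - 1)(x - 3) / [8] = (1/8)x^2 - (1/2)x + 3/8
h(x) = 0·L_0 + 2·L_1 + 2·L_2
  0·L_0(x) = 0
  2·L_1(x) = -(1/2)x^2 + 3x - 5/2
  2·L_2(x) = (1/4)x^2 - x + 3/4
Adding term by term: -(1/4)x^2 + 2x - 7/4

h(x) = -(1/4)x^2 + 2x - 7/4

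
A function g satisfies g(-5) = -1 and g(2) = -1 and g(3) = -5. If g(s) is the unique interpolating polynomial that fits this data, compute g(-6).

L_0(-6) = (-8)·(-9)/[(-7)·(-8)] = 9/7
L_1(-6) = (-1)·(-9)/[(7)·(-1)] = -9/7
L_2(-6) = (-1)·(-8)/[(8)·(1)] = 1
Sum: (-1)·(9/7) + (-1)·(-9/7) + (-5)·(1) = -5

-5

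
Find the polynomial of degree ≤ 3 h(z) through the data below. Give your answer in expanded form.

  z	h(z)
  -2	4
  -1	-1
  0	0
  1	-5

L_0(z) = (z + 1)z(z - 1) / [-6] = -(1/6)z^3 + (1/6)z
L_1(z) = (z + 2)z(z - 1) / [2] = (1/2)z^3 + (1/2)z^2 - z
L_2(z) = (z + 2)(z + 1)(z - 1) / [-2] = -(1/2)z^3 - z^2 + (1/2)z + 1
L_3(z) = (z + 2)(z + 1)z / [6] = (1/6)z^3 + (1/2)z^2 + (1/3)z
h(z) = 4·L_0 + (-1)·L_1 + 0·L_2 + (-5)·L_3
  4·L_0(z) = -(2/3)z^3 + (2/3)z
  (-1)·L_1(z) = -(1/2)z^3 - (1/2)z^2 + z
  0·L_2(z) = 0
  (-5)·L_3(z) = -(5/6)z^3 - (5/2)z^2 - (5/3)z
Adding term by term: -2z^3 - 3z^2

h(z) = -2z^3 - 3z^2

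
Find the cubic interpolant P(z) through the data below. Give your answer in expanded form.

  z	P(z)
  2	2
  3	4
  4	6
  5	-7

P(z) = -(5/2)z^3 + (45/2)z^2 - 63z + 58

Build the Lagrange basis polynomials:
L_0(z) = (z - 3)(z - 4)(z - 5) / [-6] = -(1/6)z^3 + 2z^2 - (47/6)z + 10
L_1(z) = (z - 2)(z - 4)(z - 5) / [2] = (1/2)z^3 - (11/2)z^2 + 19z - 20
L_2(z) = (z - 2)(z - 3)(z - 5) / [-2] = -(1/2)z^3 + 5z^2 - (31/2)z + 15
L_3(z) = (z - 2)(z - 3)(z - 4) / [6] = (1/6)z^3 - (3/2)z^2 + (13/3)z - 4
P(z) = 2·L_0 + 4·L_1 + 6·L_2 + (-7)·L_3
  2·L_0(z) = -(1/3)z^3 + 4z^2 - (47/3)z + 20
  4·L_1(z) = 2z^3 - 22z^2 + 76z - 80
  6·L_2(z) = -3z^3 + 30z^2 - 93z + 90
  (-7)·L_3(z) = -(7/6)z^3 + (21/2)z^2 - (91/3)z + 28
Adding term by term: -(5/2)z^3 + (45/2)z^2 - 63z + 58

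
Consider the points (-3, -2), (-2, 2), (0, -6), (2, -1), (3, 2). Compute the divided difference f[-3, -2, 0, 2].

f[-3,-2] = (2 - (-2)) / (-2 - (-3)) = 4
f[-2,0] = (-6 - 2) / (0 - (-2)) = -4
f[0,2] = (-1 - (-6)) / (2 - 0) = 5/2
f[-3,-2,0] = (-4 - 4) / (0 - (-3)) = -8/3
f[-2,0,2] = (5/2 - (-4)) / (2 - (-2)) = 13/8
f[-3,-2,0,2] = (13/8 - (-8/3)) / (2 - (-3)) = 103/120

103/120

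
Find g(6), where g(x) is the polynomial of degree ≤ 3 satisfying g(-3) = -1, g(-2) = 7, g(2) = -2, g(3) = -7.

-23/5

Evaluate each Lagrange basis at x = 6:
L_0(6) = (8)·(4)·(3)/[(-1)·(-5)·(-6)] = -16/5
L_1(6) = (9)·(4)·(3)/[(1)·(-4)·(-5)] = 27/5
L_2(6) = (9)·(8)·(3)/[(5)·(4)·(-1)] = -54/5
L_3(6) = (9)·(8)·(4)/[(6)·(5)·(1)] = 48/5
Sum: (-1)·(-16/5) + 7·(27/5) + (-2)·(-54/5) + (-7)·(48/5) = -23/5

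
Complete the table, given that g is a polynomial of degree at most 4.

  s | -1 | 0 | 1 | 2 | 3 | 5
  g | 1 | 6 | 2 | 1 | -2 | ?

The 5 known values determine g uniquely (degree ≤ 4).
L_0(5) = (5)·(4)·(3)·(2)/[(-1)·(-2)·(-3)·(-4)] = 5
L_1(5) = (6)·(4)·(3)·(2)/[(1)·(-1)·(-2)·(-3)] = -24
L_2(5) = (6)·(5)·(3)·(2)/[(2)·(1)·(-1)·(-2)] = 45
L_3(5) = (6)·(5)·(4)·(2)/[(3)·(2)·(1)·(-1)] = -40
L_4(5) = (6)·(5)·(4)·(3)/[(4)·(3)·(2)·(1)] = 15
Sum: 1·(5) + 6·(-24) + 2·(45) + 1·(-40) + (-2)·(15) = -119

-119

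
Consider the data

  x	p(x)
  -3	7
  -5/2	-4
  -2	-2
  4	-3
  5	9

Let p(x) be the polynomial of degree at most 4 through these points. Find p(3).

3639/182

Evaluate each Lagrange basis at x = 3:
L_0(3) = (11/2)·(5)·(-1)·(-2)/[(-1/2)·(-1)·(-7)·(-8)] = 55/28
L_1(3) = (6)·(5)·(-1)·(-2)/[(1/2)·(-1/2)·(-13/2)·(-15/2)] = -64/13
L_2(3) = (6)·(11/2)·(-1)·(-2)/[(1)·(1/2)·(-6)·(-7)] = 22/7
L_3(3) = (6)·(11/2)·(5)·(-2)/[(7)·(13/2)·(6)·(-1)] = 110/91
L_4(3) = (6)·(11/2)·(5)·(-1)/[(8)·(15/2)·(7)·(1)] = -11/28
Sum: 7·(55/28) + (-4)·(-64/13) + (-2)·(22/7) + (-3)·(110/91) + 9·(-11/28) = 3639/182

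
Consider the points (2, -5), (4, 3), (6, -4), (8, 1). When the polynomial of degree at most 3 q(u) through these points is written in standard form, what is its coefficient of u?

40

Build the Lagrange basis polynomials:
L_0(u) = (u - 4)(u - 6)(u - 8) / [-48] = -(1/48)u^3 + (3/8)u^2 - (13/6)u + 4
L_1(u) = (u - 2)(u - 6)(u - 8) / [16] = (1/16)u^3 - u^2 + (19/4)u - 6
L_2(u) = (u - 2)(u - 4)(u - 8) / [-16] = -(1/16)u^3 + (7/8)u^2 - (7/2)u + 4
L_3(u) = (u - 2)(u - 4)(u - 6) / [48] = (1/48)u^3 - (1/4)u^2 + (11/12)u - 1
q(u) = (-5)·L_0 + 3·L_1 + (-4)·L_2 + 1·L_3
Only the coefficient of u is needed; take it from each L_i and combine:
(-5)·(-13/6) + 3·(19/4) + (-4)·(-7/2) + 1·(11/12) = 40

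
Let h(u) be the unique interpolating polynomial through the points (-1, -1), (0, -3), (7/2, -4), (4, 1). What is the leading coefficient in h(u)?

46/105

The leading coefficient equals the top divided difference h[-1,0,7/2,4].
h[-1,0] = (-3 - (-1)) / (0 - (-1)) = -2
h[0,7/2] = (-4 - (-3)) / (7/2 - 0) = -2/7
h[7/2,4] = (1 - (-4)) / (4 - 7/2) = 10
h[-1,0,7/2] = (-2/7 - (-2)) / (7/2 - (-1)) = 8/21
h[0,7/2,4] = (10 - (-2/7)) / (4 - 0) = 18/7
h[-1,0,7/2,4] = (18/7 - 8/21) / (4 - (-1)) = 46/105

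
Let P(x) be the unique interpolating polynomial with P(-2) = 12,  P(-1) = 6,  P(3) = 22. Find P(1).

6

Evaluate each Lagrange basis at x = 1:
L_0(1) = (2)·(-2)/[(-1)·(-5)] = -4/5
L_1(1) = (3)·(-2)/[(1)·(-4)] = 3/2
L_2(1) = (3)·(2)/[(5)·(4)] = 3/10
Sum: 12·(-4/5) + 6·(3/2) + 22·(3/10) = 6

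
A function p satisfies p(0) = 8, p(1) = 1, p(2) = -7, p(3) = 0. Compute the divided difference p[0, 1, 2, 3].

8/3

p[0,1] = (1 - 8) / (1 - 0) = -7
p[1,2] = (-7 - 1) / (2 - 1) = -8
p[2,3] = (0 - (-7)) / (3 - 2) = 7
p[0,1,2] = (-8 - (-7)) / (2 - 0) = -1/2
p[1,2,3] = (7 - (-8)) / (3 - 1) = 15/2
p[0,1,2,3] = (15/2 - (-1/2)) / (3 - 0) = 8/3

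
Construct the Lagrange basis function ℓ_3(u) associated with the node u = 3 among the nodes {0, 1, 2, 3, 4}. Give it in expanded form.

ℓ_3(u) = u(u - 1)(u - 2)(u - 4) / [(3)·(2)·(1)·(-1)]
       = (u^4 - 7u^3 + 14u^2 - 8u) / (-6)

ℓ_3(u) = -(1/6)u^4 + (7/6)u^3 - (7/3)u^2 + (4/3)u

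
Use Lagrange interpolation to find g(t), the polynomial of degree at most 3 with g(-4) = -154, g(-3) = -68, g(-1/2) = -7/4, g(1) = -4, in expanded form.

L_0(t) = (t + 3)(t + 1/2)(t - 1) / [-35/2] = -(2/35)t^3 - (1/7)t^2 + (4/35)t + 3/35
L_1(t) = (t + 4)(t + 1/2)(t - 1) / [10] = (1/10)t^3 + (7/20)t^2 - (1/4)t - 1/5
L_2(t) = (t + 4)(t + 3)(t - 1) / [-105/8] = -(8/105)t^3 - (16/35)t^2 - (8/21)t + 32/35
L_3(t) = (t + 4)(t + 3)(t + 1/2) / [30] = (1/30)t^3 + (1/4)t^2 + (31/60)t + 1/5
g(t) = (-154)·L_0 + (-68)·L_1 + (-7/4)·L_2 + (-4)·L_3
  (-154)·L_0(t) = (44/5)t^3 + 22t^2 - (88/5)t - 66/5
  (-68)·L_1(t) = -(34/5)t^3 - (119/5)t^2 + 17t + 68/5
  (-7/4)·L_2(t) = (2/15)t^3 + (4/5)t^2 + (2/3)t - 8/5
  (-4)·L_3(t) = -(2/15)t^3 - t^2 - (31/15)t - 4/5
Adding term by term: 2t^3 - 2t^2 - 2t - 2

g(t) = 2t^3 - 2t^2 - 2t - 2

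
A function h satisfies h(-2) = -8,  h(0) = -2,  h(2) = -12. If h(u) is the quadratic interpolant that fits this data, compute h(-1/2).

-2

Evaluate each Lagrange basis at u = -1/2:
L_0(-1/2) = (-1/2)·(-5/2)/[(-2)·(-4)] = 5/32
L_1(-1/2) = (3/2)·(-5/2)/[(2)·(-2)] = 15/16
L_2(-1/2) = (3/2)·(-1/2)/[(4)·(2)] = -3/32
Sum: (-8)·(5/32) + (-2)·(15/16) + (-12)·(-3/32) = -2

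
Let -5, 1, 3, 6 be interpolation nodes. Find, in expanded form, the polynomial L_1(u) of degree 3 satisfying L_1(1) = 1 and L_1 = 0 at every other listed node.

L_1(u) = (1/60)u^3 - (1/15)u^2 - (9/20)u + 3/2

L_1(u) = (u + 5)(u - 3)(u - 6) / [(6)·(-2)·(-5)]
       = (u^3 - 4u^2 - 27u + 90) / (60)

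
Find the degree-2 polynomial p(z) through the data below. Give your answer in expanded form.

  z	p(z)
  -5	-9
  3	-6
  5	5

Newton's divided differences:
p[-5,3] = (-6 - (-9)) / (3 - (-5)) = 3/8
p[3,5] = (5 - (-6)) / (5 - 3) = 11/2
p[-5,3,5] = (11/2 - 3/8) / (5 - (-5)) = 41/80
p(z) = -9 + (3/8)·(z + 5) + (41/80)·(z + 5)(z - 3)
Expanding: p(z) = (41/80)z^2 + (7/5)z - 237/16

p(z) = (41/80)z^2 + (7/5)z - 237/16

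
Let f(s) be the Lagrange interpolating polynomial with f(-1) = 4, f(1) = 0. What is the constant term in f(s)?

Build the Lagrange basis polynomials:
L_0(s) = (s - 1) / [-2] = -(1/2)s + 1/2
L_1(s) = (s + 1) / [2] = (1/2)s + 1/2
f(s) = 4·L_0 + 0·L_1
Only the constant term is needed; take it from each L_i and combine:
4·(1/2) + 0·(1/2) = 2

2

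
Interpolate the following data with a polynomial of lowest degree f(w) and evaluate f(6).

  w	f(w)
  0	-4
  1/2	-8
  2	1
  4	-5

-958/7

Using Newton's divided-difference form:
f[0,1/2] = (-8 - (-4)) / (1/2 - 0) = -8
f[1/2,2] = (1 - (-8)) / (2 - 1/2) = 6
f[2,4] = (-5 - 1) / (4 - 2) = -3
f[0,1/2,2] = (6 - (-8)) / (2 - 0) = 7
f[1/2,2,4] = (-3 - 6) / (4 - 1/2) = -18/7
f[0,1/2,2,4] = (-18/7 - 7) / (4 - 0) = -67/28
f(6) = -4 + (-8)·(6) + 7·(6)·(11/2) + (-67/28)·(6)·(11/2)·(4) = -958/7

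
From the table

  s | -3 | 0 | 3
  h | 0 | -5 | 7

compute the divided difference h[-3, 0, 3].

h[-3,0] = (-5 - 0) / (0 - (-3)) = -5/3
h[0,3] = (7 - (-5)) / (3 - 0) = 4
h[-3,0,3] = (4 - (-5/3)) / (3 - (-3)) = 17/18

17/18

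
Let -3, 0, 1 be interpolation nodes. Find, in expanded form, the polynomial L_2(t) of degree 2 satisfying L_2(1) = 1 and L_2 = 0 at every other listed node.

L_2(t) = (1/4)t^2 + (3/4)t

L_2(t) = (t + 3)t / [(4)·(1)]
       = (t^2 + 3t) / (4)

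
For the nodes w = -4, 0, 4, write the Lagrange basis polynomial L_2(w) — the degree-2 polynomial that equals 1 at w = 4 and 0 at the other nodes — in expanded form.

L_2(w) = (1/32)w^2 + (1/8)w

L_2(w) = (w + 4)w / [(8)·(4)]
       = (w^2 + 4w) / (32)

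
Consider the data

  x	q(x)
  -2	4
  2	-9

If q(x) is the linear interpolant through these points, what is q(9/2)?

-137/8

Evaluate each Lagrange basis at x = 9/2:
L_0(9/2) = (5/2)/[(-4)] = -5/8
L_1(9/2) = (13/2)/[(4)] = 13/8
Sum: 4·(-5/8) + (-9)·(13/8) = -137/8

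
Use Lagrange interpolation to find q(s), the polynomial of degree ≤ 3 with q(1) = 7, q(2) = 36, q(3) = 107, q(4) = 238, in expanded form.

q(s) = 3s^3 + 3s^2 - s + 2

Build the Lagrange basis polynomials:
L_0(s) = (s - 2)(s - 3)(s - 4) / [-6] = -(1/6)s^3 + (3/2)s^2 - (13/3)s + 4
L_1(s) = (s - 1)(s - 3)(s - 4) / [2] = (1/2)s^3 - 4s^2 + (19/2)s - 6
L_2(s) = (s - 1)(s - 2)(s - 4) / [-2] = -(1/2)s^3 + (7/2)s^2 - 7s + 4
L_3(s) = (s - 1)(s - 2)(s - 3) / [6] = (1/6)s^3 - s^2 + (11/6)s - 1
q(s) = 7·L_0 + 36·L_1 + 107·L_2 + 238·L_3
  7·L_0(s) = -(7/6)s^3 + (21/2)s^2 - (91/3)s + 28
  36·L_1(s) = 18s^3 - 144s^2 + 342s - 216
  107·L_2(s) = -(107/2)s^3 + (749/2)s^2 - 749s + 428
  238·L_3(s) = (119/3)s^3 - 238s^2 + (1309/3)s - 238
Adding term by term: 3s^3 + 3s^2 - s + 2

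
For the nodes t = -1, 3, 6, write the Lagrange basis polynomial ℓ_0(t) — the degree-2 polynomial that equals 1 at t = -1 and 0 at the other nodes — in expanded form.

ℓ_0(t) = (1/28)t^2 - (9/28)t + 9/14

ℓ_0(t) = (t - 3)(t - 6) / [(-4)·(-7)]
       = (t^2 - 9t + 18) / (28)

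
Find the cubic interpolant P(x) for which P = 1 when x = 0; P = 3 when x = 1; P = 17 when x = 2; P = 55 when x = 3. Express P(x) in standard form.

Build the Lagrange basis polynomials:
L_0(x) = (x - 1)(x - 2)(x - 3) / [-6] = -(1/6)x^3 + x^2 - (11/6)x + 1
L_1(x) = x(x - 2)(x - 3) / [2] = (1/2)x^3 - (5/2)x^2 + 3x
L_2(x) = x(x - 1)(x - 3) / [-2] = -(1/2)x^3 + 2x^2 - (3/2)x
L_3(x) = x(x - 1)(x - 2) / [6] = (1/6)x^3 - (1/2)x^2 + (1/3)x
P(x) = 1·L_0 + 3·L_1 + 17·L_2 + 55·L_3
  1·L_0(x) = -(1/6)x^3 + x^2 - (11/6)x + 1
  3·L_1(x) = (3/2)x^3 - (15/2)x^2 + 9x
  17·L_2(x) = -(17/2)x^3 + 34x^2 - (51/2)x
  55·L_3(x) = (55/6)x^3 - (55/2)x^2 + (55/3)x
Adding term by term: 2x^3 + 1

P(x) = 2x^3 + 1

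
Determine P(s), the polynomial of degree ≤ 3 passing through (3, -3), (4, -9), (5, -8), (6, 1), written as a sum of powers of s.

P(s) = (1/6)s^3 + (3/2)s^2 - (68/3)s + 47

Build the Lagrange basis polynomials:
L_0(s) = (s - 4)(s - 5)(s - 6) / [-6] = -(1/6)s^3 + (5/2)s^2 - (37/3)s + 20
L_1(s) = (s - 3)(s - 5)(s - 6) / [2] = (1/2)s^3 - 7s^2 + (63/2)s - 45
L_2(s) = (s - 3)(s - 4)(s - 6) / [-2] = -(1/2)s^3 + (13/2)s^2 - 27s + 36
L_3(s) = (s - 3)(s - 4)(s - 5) / [6] = (1/6)s^3 - 2s^2 + (47/6)s - 10
P(s) = (-3)·L_0 + (-9)·L_1 + (-8)·L_2 + 1·L_3
  (-3)·L_0(s) = (1/2)s^3 - (15/2)s^2 + 37s - 60
  (-9)·L_1(s) = -(9/2)s^3 + 63s^2 - (567/2)s + 405
  (-8)·L_2(s) = 4s^3 - 52s^2 + 216s - 288
  1·L_3(s) = (1/6)s^3 - 2s^2 + (47/6)s - 10
Adding term by term: (1/6)s^3 + (3/2)s^2 - (68/3)s + 47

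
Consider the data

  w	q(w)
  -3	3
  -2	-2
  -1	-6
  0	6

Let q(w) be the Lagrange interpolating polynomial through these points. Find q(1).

Evaluate each Lagrange basis at w = 1:
L_0(1) = (3)·(2)·(1)/[(-1)·(-2)·(-3)] = -1
L_1(1) = (4)·(2)·(1)/[(1)·(-1)·(-2)] = 4
L_2(1) = (4)·(3)·(1)/[(2)·(1)·(-1)] = -6
L_3(1) = (4)·(3)·(2)/[(3)·(2)·(1)] = 4
Sum: 3·(-1) + (-2)·(4) + (-6)·(-6) + 6·(4) = 49

49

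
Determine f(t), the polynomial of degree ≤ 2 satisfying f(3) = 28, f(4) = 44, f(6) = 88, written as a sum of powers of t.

f(t) = 2t^2 + 2t + 4

Build the Lagrange basis polynomials:
L_0(t) = (t - 4)(t - 6) / [3] = (1/3)t^2 - (10/3)t + 8
L_1(t) = (t - 3)(t - 6) / [-2] = -(1/2)t^2 + (9/2)t - 9
L_2(t) = (t - 3)(t - 4) / [6] = (1/6)t^2 - (7/6)t + 2
f(t) = 28·L_0 + 44·L_1 + 88·L_2
  28·L_0(t) = (28/3)t^2 - (280/3)t + 224
  44·L_1(t) = -22t^2 + 198t - 396
  88·L_2(t) = (44/3)t^2 - (308/3)t + 176
Adding term by term: 2t^2 + 2t + 4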